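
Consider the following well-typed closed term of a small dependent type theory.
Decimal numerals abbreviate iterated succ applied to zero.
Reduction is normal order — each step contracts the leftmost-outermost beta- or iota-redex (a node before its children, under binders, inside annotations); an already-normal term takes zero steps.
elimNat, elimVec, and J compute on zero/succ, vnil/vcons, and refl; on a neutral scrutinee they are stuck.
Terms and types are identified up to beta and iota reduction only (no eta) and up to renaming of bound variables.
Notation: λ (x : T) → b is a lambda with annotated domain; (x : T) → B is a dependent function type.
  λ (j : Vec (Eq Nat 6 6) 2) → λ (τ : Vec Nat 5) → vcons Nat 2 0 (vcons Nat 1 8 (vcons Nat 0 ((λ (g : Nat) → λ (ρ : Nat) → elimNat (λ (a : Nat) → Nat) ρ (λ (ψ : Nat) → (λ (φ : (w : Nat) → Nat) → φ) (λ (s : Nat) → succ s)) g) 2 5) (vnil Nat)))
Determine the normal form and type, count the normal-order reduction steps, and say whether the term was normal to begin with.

resulting normal form:
  λ (j : Vec (Eq Nat 6 6) 2) → λ (τ : Vec Nat 5) → vcons Nat 2 0 (vcons Nat 1 8 (vcons Nat 0 7 (vnil Nat)))
inferred type:
  (j : Vec (Eq Nat 6 6) 2) → (τ : Vec Nat 5) → Vec Nat 3
steps to reach normal form (normal order): 11
started in normal form: no
first redex: a beta-redex


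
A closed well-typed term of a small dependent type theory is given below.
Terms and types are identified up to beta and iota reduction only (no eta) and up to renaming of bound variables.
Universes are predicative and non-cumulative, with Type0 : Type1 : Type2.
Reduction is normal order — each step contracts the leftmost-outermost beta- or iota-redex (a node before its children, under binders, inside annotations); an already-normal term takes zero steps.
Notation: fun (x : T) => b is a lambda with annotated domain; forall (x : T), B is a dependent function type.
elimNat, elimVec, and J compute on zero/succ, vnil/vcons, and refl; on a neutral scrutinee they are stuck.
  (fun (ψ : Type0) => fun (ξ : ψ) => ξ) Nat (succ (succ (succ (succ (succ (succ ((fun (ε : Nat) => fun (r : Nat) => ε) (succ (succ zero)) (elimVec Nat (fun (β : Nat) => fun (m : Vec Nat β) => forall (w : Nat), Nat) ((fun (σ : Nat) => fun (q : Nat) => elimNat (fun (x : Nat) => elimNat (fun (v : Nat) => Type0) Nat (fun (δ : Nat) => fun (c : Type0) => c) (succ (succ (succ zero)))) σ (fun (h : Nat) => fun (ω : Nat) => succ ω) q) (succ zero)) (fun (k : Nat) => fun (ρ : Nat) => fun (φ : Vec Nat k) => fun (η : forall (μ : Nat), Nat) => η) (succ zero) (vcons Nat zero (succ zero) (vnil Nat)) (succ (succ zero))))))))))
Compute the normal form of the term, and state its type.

normal form:
  succ (succ (succ (succ (succ (succ (succ (succ zero)))))))
type:
  Nat


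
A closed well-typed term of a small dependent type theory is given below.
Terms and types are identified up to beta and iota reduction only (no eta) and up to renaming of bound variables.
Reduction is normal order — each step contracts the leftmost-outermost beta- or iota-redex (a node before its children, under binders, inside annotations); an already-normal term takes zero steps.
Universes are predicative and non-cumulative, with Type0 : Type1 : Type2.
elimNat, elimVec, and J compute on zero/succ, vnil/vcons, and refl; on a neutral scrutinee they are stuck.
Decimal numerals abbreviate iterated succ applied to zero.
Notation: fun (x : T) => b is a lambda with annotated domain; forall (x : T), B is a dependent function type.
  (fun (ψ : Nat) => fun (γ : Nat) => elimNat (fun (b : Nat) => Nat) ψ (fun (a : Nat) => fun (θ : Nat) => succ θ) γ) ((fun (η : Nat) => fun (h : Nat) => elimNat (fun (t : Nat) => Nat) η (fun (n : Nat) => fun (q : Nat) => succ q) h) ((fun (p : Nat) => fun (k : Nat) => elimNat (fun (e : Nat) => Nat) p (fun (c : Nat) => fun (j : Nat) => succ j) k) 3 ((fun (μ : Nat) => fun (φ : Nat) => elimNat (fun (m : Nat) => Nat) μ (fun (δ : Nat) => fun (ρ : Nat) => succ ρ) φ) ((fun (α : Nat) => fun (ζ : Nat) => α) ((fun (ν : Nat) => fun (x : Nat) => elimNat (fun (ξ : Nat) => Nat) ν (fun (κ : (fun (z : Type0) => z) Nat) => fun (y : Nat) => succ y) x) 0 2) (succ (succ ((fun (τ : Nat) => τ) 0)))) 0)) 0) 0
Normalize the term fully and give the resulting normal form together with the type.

resulting normal form:
  5
type:
  Nat
observation: 29 normal-order steps separate the term from its normal form.


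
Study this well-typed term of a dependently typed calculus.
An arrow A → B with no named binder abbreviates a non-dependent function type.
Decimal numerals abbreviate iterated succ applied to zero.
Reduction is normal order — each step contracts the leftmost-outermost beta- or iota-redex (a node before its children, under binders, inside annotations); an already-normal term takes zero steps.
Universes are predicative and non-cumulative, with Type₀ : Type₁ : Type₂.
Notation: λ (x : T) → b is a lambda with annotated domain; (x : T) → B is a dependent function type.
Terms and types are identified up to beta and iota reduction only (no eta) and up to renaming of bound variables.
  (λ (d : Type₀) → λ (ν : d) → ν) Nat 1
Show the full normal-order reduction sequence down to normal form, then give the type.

normal-order reduction sequence:
  (λ (d : Type₀) → λ (ν : d) → ν) Nat 1
  ~> (λ (d : Nat) → d) 1
  ~> 1
the term's type:
  Nat


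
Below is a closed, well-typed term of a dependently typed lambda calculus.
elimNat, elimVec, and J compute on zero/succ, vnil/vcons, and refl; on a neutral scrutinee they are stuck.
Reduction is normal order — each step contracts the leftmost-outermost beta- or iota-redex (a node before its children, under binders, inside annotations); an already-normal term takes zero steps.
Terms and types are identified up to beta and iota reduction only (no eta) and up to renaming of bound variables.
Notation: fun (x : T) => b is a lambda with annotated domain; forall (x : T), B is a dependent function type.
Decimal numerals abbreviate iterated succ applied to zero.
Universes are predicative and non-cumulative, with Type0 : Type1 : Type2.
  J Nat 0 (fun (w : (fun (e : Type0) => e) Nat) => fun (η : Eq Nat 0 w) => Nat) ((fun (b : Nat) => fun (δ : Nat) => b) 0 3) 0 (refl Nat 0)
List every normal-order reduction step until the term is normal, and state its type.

normal-order reduction sequence:
  J Nat 0 (fun (w : (fun (e : Type0) => e) Nat) => fun (η : Eq Nat 0 w) => Nat) ((fun (b : Nat) => fun (δ : Nat) => b) 0 3) 0 (refl Nat 0)
  ~> (fun (w : Nat) => fun (e : Nat) => w) 0 3
  ~> (fun (w : Nat) => 0) 3
  ~> 0
inferred type:
  Nat


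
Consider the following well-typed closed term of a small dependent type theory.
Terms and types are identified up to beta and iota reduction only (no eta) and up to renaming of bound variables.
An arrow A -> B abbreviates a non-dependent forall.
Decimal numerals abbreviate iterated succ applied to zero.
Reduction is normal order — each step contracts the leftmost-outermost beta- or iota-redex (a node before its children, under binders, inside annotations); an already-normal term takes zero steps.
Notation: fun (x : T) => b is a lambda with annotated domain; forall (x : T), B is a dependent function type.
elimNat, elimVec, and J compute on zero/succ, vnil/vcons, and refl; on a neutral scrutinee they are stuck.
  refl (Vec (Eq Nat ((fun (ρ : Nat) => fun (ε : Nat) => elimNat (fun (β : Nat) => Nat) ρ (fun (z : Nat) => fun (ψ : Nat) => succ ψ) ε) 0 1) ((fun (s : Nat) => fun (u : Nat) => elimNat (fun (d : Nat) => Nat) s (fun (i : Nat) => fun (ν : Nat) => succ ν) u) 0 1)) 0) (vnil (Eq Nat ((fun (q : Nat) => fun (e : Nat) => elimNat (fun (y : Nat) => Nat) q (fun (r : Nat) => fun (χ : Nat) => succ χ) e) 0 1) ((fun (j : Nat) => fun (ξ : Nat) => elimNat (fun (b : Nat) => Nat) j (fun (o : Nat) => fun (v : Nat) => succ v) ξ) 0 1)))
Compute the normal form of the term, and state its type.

reduced normal form:
  refl (Vec (Eq Nat 1 1) 0) (vnil (Eq Nat 1 1))
the term's type:
  Eq (Vec (Eq Nat 1 1) 0) (vnil (Eq Nat 1 1)) (vnil (Eq Nat 1 1))


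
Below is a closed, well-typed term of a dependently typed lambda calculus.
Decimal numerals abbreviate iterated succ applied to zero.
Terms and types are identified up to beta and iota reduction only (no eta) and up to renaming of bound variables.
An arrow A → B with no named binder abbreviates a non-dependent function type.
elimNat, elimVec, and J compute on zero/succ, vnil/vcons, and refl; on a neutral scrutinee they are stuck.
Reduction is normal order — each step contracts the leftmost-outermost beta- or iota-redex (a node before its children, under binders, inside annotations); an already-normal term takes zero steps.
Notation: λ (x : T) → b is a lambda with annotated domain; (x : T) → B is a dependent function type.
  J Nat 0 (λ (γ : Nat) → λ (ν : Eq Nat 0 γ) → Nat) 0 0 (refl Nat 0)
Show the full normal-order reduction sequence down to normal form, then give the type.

normal-order reduction sequence:
  J Nat 0 (λ (γ : Nat) → λ (ν : Eq Nat 0 γ) → Nat) 0 0 (refl Nat 0)
  ~> 0
inferred type:
  Nat


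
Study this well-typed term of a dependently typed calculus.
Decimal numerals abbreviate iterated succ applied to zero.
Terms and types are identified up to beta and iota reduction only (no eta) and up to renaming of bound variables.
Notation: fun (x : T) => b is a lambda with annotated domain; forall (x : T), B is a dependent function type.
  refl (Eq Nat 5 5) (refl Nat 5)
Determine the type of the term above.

the term's type:
  Eq (Eq Nat 5 5) (refl Nat 5) (refl Nat 5)


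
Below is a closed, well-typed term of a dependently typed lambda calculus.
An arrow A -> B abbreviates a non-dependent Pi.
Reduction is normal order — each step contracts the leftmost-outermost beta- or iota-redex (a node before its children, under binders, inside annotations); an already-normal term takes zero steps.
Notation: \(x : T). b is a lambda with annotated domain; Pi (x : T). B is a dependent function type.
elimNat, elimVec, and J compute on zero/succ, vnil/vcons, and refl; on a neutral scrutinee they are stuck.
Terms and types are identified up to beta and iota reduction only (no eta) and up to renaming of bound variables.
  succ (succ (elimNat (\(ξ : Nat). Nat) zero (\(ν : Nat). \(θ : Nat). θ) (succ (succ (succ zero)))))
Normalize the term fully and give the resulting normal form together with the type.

resulting normal form:
  succ (succ zero)
inferred type:
  Nat
observation: the term reaches its normal form after 10 normal-order steps.


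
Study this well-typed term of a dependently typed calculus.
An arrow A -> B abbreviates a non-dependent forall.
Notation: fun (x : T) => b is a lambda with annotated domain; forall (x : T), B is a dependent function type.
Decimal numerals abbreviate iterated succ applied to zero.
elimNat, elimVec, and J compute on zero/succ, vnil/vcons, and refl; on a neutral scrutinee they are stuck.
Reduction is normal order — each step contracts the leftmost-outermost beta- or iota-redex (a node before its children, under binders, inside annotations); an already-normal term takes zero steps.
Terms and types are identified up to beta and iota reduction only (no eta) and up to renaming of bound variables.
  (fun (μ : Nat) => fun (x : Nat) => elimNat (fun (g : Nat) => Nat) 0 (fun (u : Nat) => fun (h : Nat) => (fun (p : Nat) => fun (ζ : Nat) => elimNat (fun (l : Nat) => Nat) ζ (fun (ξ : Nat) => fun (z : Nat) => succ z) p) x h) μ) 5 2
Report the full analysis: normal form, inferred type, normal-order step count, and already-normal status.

normal form:
  10
type:
  Nat
steps to reach normal form (normal order): 63
already normal: no
first contracted redex: a beta-redex


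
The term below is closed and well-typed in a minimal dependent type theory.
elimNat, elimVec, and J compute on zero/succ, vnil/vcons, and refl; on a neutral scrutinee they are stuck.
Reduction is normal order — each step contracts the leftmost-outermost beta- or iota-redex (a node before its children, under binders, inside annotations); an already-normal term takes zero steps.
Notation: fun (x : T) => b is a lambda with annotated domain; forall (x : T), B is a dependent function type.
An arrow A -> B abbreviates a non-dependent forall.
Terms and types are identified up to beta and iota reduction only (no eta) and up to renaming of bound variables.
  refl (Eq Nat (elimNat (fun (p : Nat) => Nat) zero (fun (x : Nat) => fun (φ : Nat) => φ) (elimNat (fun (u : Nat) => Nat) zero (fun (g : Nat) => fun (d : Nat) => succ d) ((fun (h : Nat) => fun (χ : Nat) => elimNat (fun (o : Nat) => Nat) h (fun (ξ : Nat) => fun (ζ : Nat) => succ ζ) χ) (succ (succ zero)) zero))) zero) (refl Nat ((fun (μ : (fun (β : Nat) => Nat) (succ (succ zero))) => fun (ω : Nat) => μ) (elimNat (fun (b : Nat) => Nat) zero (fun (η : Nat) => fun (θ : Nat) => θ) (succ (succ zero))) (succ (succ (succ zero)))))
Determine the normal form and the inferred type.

normal form:
  refl (Eq Nat zero zero) (refl Nat zero)
the term's type:
  Eq (Eq Nat zero zero) (refl Nat zero) (refl Nat zero)


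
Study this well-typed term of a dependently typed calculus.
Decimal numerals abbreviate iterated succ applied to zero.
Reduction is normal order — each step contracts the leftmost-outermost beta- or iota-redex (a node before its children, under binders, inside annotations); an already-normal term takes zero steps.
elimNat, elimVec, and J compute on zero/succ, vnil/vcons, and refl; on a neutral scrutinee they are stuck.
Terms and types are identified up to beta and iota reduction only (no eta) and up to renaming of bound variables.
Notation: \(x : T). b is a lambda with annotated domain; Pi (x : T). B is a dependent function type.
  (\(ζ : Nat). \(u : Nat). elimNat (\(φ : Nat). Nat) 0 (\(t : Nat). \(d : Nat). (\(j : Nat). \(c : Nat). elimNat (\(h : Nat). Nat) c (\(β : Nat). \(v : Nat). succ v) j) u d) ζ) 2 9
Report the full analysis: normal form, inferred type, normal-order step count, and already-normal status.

resulting normal form:
  18
type:
  Nat
reduction steps (normal order): 69
started in normal form: no
first redex: a beta-redex


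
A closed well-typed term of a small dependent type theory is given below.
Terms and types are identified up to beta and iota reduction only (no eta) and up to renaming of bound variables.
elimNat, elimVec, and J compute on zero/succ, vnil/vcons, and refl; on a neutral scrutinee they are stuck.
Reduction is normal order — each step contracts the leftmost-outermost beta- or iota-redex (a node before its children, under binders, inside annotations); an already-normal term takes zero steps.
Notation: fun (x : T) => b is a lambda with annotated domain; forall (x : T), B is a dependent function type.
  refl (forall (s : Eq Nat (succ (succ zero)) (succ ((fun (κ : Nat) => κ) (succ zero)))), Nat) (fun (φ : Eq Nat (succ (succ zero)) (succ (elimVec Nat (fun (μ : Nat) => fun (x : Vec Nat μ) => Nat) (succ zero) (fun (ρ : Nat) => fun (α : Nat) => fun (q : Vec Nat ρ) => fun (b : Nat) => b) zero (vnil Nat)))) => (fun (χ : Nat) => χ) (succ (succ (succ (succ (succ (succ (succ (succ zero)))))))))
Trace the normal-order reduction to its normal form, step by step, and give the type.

normal-order reduction sequence:
  refl (forall (s : Eq Nat (succ (succ zero)) (succ ((fun (κ : Nat) => κ) (succ zero)))), Nat) (fun (φ : Eq Nat (succ (succ zero)) (succ (elimVec Nat (fun (μ : Nat) => fun (x : Vec Nat μ) => Nat) (succ zero) (fun (ρ : Nat) => fun (α : Nat) => fun (q : Vec Nat ρ) => fun (b : Nat) => b) zero (vnil Nat)))) => (fun (χ : Nat) => χ) (succ (succ (succ (succ (succ (succ (succ (succ zero)))))))))
  ~> refl (forall (s : Eq Nat (succ (succ zero)) (succ (succ zero))), Nat) (fun (κ : Eq Nat (succ (succ zero)) (succ (elimVec Nat (fun (φ : Nat) => fun (μ : Vec Nat φ) => Nat) (succ zero) (fun (x : Nat) => fun (ρ : Nat) => fun (α : Vec Nat x) => fun (q : Nat) => q) zero (vnil Nat)))) => (fun (b : Nat) => b) (succ (succ (succ (succ (succ (succ (succ (succ zero)))))))))
  ~> refl (forall (s : Eq Nat (succ (succ zero)) (succ (succ zero))), Nat) (fun (κ : Eq Nat (succ (succ zero)) (succ (succ zero))) => (fun (φ : Nat) => φ) (succ (succ (succ (succ (succ (succ (succ (succ zero)))))))))
  ~> refl (forall (s : Eq Nat (succ (succ zero)) (succ (succ zero))), Nat) (fun (κ : Eq Nat (succ (succ zero)) (succ (succ zero))) => succ (succ (succ (succ (succ (succ (succ (succ zero))))))))
the term's type:
  Eq (forall (s : Eq Nat (succ (succ zero)) (succ (succ zero))), Nat) (fun (κ : Eq Nat (succ (succ zero)) (succ (succ zero))) => succ (succ (succ (succ (succ (succ (succ (succ zero)))))))) (fun (φ : Eq Nat (succ (succ zero)) (succ (succ zero))) => succ (succ (succ (succ (succ (succ (succ (succ zero))))))))


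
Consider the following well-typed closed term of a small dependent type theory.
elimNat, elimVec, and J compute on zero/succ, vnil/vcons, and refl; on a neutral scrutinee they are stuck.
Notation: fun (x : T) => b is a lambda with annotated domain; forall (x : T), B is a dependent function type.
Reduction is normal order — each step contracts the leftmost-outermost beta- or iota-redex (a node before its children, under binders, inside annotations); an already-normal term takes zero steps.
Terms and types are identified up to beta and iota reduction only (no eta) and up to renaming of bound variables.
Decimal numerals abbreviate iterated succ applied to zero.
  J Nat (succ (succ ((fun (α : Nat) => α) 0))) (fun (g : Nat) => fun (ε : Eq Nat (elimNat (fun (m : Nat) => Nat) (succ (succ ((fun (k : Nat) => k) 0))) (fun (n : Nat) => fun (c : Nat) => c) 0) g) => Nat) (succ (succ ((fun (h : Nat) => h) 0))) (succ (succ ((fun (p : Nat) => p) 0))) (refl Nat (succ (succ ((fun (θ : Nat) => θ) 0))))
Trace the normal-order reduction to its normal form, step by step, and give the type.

normal-order reduction sequence:
  J Nat (succ (succ ((fun (α : Nat) => α) 0))) (fun (g : Nat) => fun (ε : Eq Nat (elimNat (fun (m : Nat) => Nat) (succ (succ ((fun (k : Nat) => k) 0))) (fun (n : Nat) => fun (c : Nat) => c) 0) g) => Nat) (succ (succ ((fun (h : Nat) => h) 0))) (succ (succ ((fun (p : Nat) => p) 0))) (refl Nat (succ (succ ((fun (θ : Nat) => θ) 0))))
  ~> succ (succ ((fun (α : Nat) => α) 0))
  ~> 2
type:
  Nat


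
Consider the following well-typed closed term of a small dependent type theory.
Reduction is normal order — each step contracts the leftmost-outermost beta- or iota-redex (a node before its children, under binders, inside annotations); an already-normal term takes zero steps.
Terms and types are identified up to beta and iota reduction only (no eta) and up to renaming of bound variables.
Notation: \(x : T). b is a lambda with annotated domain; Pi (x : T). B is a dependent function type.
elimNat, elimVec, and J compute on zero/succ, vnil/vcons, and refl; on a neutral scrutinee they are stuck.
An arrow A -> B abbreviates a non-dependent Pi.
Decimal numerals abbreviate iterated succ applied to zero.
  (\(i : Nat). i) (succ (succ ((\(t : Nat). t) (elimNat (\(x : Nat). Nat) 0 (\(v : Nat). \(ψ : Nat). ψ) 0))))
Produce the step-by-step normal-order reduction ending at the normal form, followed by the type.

normal-order reduction:
  (\(i : Nat). i) (succ (succ ((\(t : Nat). t) (elimNat (\(x : Nat). Nat) 0 (\(v : Nat). \(ψ : Nat). ψ) 0))))
  ~> succ (succ ((\(i : Nat). i) (elimNat (\(t : Nat). Nat) 0 (\(x : Nat). \(v : Nat). v) 0)))
  ~> succ (succ (elimNat (\(i : Nat). Nat) 0 (\(t : Nat). \(x : Nat). x) 0))
  ~> 2
the term's type:
  Nat


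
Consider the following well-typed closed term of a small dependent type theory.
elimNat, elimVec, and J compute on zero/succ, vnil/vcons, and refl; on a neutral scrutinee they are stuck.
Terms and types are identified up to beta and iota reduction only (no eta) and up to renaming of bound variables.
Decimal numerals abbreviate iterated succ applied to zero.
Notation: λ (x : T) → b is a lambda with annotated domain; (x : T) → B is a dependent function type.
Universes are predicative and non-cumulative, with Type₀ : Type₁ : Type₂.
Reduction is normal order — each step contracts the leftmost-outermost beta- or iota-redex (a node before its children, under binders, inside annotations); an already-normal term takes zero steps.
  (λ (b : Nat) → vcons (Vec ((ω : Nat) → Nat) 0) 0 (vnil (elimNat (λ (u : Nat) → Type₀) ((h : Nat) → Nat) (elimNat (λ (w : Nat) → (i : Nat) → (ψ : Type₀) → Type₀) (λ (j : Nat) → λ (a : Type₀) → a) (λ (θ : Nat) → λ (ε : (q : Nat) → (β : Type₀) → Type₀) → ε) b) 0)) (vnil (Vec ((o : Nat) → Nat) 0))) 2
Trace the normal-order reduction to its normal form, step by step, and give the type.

reduction (normal order):
  (λ (b : Nat) → vcons (Vec ((ω : Nat) → Nat) 0) 0 (vnil (elimNat (λ (u : Nat) → Type₀) ((h : Nat) → Nat) (elimNat (λ (w : Nat) → (i : Nat) → (ψ : Type₀) → Type₀) (λ (j : Nat) → λ (a : Type₀) → a) (λ (θ : Nat) → λ (ε : (q : Nat) → (β : Type₀) → Type₀) → ε) b) 0)) (vnil (Vec ((o : Nat) → Nat) 0))) 2
  ~> vcons (Vec ((b : Nat) → Nat) 0) 0 (vnil (elimNat (λ (ω : Nat) → Type₀) ((u : Nat) → Nat) (elimNat (λ (h : Nat) → (w : Nat) → (i : Type₀) → Type₀) (λ (ψ : Nat) → λ (j : Type₀) → j) (λ (a : Nat) → λ (θ : (ε : Nat) → (q : Type₀) → Type₀) → θ) 2) 0)) (vnil (Vec ((β : Nat) → Nat) 0))
  ~> vcons (Vec ((b : Nat) → Nat) 0) 0 (vnil ((ω : Nat) → Nat)) (vnil (Vec ((u : Nat) → Nat) 0))
type:
  Vec (Vec ((b : Nat) → Nat) 0) 1


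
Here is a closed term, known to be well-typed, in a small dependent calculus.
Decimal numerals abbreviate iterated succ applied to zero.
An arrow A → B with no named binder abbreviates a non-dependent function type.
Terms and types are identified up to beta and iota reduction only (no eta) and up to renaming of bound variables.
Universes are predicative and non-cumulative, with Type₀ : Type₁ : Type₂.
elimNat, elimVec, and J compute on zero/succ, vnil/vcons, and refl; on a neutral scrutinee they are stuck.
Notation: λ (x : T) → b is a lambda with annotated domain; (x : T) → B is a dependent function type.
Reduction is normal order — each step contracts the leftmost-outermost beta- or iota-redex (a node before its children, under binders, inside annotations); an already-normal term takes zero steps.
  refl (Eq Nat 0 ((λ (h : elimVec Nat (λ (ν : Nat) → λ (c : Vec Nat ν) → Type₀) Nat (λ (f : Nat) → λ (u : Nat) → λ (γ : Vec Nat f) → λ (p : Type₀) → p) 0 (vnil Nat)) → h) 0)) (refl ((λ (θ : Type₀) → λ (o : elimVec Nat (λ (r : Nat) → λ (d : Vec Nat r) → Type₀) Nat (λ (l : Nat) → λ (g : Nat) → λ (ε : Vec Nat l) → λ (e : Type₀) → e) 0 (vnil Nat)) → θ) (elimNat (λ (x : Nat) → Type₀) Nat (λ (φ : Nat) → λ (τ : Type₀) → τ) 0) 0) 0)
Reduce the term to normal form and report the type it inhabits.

normal form:
  refl (Eq Nat 0 0) (refl Nat 0)
type:
  Eq (Eq Nat 0 0) (refl Nat 0) (refl Nat 0)


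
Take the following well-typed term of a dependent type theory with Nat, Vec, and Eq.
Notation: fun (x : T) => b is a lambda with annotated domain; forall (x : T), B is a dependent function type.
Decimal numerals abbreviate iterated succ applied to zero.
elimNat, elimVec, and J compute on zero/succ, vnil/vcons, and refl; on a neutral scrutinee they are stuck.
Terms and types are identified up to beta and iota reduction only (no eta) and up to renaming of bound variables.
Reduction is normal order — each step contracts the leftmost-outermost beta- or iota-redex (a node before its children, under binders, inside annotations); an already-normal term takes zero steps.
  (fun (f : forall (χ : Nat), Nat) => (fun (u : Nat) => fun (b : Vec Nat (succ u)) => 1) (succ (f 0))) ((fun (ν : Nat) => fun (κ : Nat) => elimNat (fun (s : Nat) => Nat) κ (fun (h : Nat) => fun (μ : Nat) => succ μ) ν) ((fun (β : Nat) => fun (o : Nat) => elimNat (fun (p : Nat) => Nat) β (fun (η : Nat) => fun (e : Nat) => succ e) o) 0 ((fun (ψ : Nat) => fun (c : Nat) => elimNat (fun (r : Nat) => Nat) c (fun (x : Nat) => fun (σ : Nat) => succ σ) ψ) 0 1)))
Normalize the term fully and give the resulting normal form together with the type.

resulting normal form:
  fun (f : Vec Nat 3) => 1
the term's type:
  forall (f : Vec Nat 3), Nat
observation: 17 normal-order steps separate the term from its normal form.


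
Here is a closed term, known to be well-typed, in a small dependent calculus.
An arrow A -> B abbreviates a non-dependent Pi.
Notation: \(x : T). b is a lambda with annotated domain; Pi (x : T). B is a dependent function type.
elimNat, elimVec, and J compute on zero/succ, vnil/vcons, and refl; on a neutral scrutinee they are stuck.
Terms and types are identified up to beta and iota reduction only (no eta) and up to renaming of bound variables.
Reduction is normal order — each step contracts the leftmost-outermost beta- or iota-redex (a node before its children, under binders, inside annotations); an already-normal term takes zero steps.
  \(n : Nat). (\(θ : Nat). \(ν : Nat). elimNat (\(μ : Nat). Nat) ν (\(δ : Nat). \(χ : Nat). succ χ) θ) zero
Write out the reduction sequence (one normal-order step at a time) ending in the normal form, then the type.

normal-order reduction sequence:
  \(n : Nat). (\(θ : Nat). \(ν : Nat). elimNat (\(μ : Nat). Nat) ν (\(δ : Nat). \(χ : Nat). succ χ) θ) zero
  ~> \(n : Nat). \(θ : Nat). elimNat (\(ν : Nat). Nat) θ (\(μ : Nat). \(δ : Nat). succ δ) zero
  ~> \(n : Nat). \(θ : Nat). θ
inferred type:
  Nat -> Nat -> Nat


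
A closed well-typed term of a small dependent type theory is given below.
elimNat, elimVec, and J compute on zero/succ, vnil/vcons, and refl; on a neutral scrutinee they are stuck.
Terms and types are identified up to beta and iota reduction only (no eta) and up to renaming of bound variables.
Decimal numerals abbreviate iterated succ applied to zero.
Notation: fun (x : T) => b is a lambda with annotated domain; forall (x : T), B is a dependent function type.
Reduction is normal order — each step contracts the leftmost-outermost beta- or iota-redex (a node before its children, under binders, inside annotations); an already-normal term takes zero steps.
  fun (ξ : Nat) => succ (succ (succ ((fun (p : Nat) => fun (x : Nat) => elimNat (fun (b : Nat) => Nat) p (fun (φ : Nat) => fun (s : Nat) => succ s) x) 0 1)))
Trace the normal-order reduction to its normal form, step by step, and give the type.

normal-order reduction sequence:
  fun (ξ : Nat) => succ (succ (succ ((fun (p : Nat) => fun (x : Nat) => elimNat (fun (b : Nat) => Nat) p (fun (φ : Nat) => fun (s : Nat) => succ s) x) 0 1)))
  ~> fun (ξ : Nat) => succ (succ (succ ((fun (p : Nat) => elimNat (fun (x : Nat) => Nat) 0 (fun (b : Nat) => fun (φ : Nat) => succ φ) p) 1)))
  ~> fun (ξ : Nat) => succ (succ (succ (elimNat (fun (p : Nat) => Nat) 0 (fun (x : Nat) => fun (b : Nat) => succ b) 1)))
  ~> fun (ξ : Nat) => succ (succ (succ ((fun (p : Nat) => fun (x : Nat) => succ x) 0 (elimNat (fun (b : Nat) => Nat) 0 (fun (φ : Nat) => fun (s : Nat) => succ s) 0))))
  ~> fun (ξ : Nat) => succ (succ (succ ((fun (p : Nat) => succ p) (elimNat (fun (x : Nat) => Nat) 0 (fun (b : Nat) => fun (φ : Nat) => succ φ) 0))))
  ~> fun (ξ : Nat) => succ (succ (succ (succ (elimNat (fun (p : Nat) => Nat) 0 (fun (x : Nat) => fun (b : Nat) => succ b) 0))))
  ~> fun (ξ : Nat) => 4
type:
  forall (ξ : Nat), Nat


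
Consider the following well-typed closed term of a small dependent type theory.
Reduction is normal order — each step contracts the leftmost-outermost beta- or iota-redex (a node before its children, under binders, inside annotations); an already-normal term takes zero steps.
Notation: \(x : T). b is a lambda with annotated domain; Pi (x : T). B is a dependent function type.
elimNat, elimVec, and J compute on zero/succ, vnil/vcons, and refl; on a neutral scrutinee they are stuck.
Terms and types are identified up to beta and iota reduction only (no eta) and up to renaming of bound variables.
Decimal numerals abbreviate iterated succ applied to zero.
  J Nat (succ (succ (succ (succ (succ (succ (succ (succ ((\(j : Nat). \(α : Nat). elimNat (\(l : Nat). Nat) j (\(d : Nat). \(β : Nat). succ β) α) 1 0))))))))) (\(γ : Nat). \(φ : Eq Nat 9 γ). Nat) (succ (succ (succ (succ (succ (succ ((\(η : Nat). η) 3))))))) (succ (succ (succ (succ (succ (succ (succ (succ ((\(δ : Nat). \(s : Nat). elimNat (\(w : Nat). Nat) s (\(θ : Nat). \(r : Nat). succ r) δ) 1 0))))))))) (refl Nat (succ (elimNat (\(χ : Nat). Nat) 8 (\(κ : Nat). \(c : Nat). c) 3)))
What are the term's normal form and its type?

normal form:
  9
type:
  Nat


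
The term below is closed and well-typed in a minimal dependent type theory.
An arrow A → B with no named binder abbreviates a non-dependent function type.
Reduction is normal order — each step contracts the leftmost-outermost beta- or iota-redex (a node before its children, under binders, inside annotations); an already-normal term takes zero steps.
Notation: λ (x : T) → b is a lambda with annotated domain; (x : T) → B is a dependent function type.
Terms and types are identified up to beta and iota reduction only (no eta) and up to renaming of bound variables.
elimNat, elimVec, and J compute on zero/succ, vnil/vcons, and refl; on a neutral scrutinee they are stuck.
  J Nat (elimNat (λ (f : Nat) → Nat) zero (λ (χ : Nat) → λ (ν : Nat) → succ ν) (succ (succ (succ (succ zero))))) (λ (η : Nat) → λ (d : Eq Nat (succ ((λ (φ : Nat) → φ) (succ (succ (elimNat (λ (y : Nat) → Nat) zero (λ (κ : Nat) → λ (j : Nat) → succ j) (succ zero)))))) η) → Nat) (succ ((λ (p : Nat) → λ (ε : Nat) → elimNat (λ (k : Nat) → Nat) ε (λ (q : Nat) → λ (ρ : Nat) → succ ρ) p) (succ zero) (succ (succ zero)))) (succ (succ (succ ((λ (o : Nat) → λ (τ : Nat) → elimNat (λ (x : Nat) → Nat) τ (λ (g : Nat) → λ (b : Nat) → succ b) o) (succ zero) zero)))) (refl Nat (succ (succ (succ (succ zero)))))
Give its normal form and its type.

resulting normal form:
  succ (succ (succ (succ zero)))
inferred type:
  Nat


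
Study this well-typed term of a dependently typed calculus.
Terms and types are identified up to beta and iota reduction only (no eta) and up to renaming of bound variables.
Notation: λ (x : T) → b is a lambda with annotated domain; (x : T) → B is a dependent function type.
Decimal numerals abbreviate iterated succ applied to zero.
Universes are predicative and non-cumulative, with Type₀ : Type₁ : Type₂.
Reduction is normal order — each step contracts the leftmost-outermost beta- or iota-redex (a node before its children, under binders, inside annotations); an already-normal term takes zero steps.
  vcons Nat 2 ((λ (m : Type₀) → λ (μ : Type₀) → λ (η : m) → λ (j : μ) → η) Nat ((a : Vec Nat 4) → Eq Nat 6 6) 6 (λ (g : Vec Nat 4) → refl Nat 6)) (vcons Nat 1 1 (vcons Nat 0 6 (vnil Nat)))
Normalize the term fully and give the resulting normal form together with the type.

normal form:
  vcons Nat 2 6 (vcons Nat 1 1 (vcons Nat 0 6 (vnil Nat)))
type:
  Vec Nat 3


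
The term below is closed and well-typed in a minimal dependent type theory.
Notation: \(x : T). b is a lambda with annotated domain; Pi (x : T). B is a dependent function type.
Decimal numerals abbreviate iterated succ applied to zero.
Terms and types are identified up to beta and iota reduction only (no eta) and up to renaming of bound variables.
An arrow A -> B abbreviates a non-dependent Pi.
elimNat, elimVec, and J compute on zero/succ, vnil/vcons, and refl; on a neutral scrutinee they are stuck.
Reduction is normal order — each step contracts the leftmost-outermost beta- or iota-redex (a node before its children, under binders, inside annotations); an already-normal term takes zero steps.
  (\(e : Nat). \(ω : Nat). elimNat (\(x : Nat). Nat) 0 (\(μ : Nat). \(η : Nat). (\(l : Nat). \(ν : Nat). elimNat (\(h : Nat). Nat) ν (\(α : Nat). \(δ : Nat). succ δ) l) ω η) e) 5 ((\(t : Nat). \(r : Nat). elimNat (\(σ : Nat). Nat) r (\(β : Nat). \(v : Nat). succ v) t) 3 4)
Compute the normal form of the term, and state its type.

normal form:
  35
the term's type:
  Nat


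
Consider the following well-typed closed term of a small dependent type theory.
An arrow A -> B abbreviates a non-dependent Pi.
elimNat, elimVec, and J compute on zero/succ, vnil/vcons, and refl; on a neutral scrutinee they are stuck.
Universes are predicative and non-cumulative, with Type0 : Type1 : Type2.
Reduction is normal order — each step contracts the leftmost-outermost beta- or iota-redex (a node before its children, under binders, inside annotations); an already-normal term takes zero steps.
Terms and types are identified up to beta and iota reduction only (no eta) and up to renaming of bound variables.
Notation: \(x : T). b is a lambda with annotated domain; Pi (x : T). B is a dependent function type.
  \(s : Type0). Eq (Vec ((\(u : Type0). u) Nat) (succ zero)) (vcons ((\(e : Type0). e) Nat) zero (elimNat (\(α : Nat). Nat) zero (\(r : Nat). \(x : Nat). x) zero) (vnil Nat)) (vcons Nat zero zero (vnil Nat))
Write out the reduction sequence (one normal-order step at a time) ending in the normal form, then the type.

normal-order reduction sequence:
  \(s : Type0). Eq (Vec ((\(u : Type0). u) Nat) (succ zero)) (vcons ((\(e : Type0). e) Nat) zero (elimNat (\(α : Nat). Nat) zero (\(r : Nat). \(x : Nat). x) zero) (vnil Nat)) (vcons Nat zero zero (vnil Nat))
  ~> \(s : Type0). Eq (Vec Nat (succ zero)) (vcons ((\(u : Type0). u) Nat) zero (elimNat (\(e : Nat). Nat) zero (\(α : Nat). \(r : Nat). r) zero) (vnil Nat)) (vcons Nat zero zero (vnil Nat))
  ~> \(s : Type0). Eq (Vec Nat (succ zero)) (vcons Nat zero (elimNat (\(u : Nat). Nat) zero (\(e : Nat). \(α : Nat). α) zero) (vnil Nat)) (vcons Nat zero zero (vnil Nat))
  ~> \(s : Type0). Eq (Vec Nat (succ zero)) (vcons Nat zero zero (vnil Nat)) (vcons Nat zero zero (vnil Nat))
type:
  Type0 -> Type0


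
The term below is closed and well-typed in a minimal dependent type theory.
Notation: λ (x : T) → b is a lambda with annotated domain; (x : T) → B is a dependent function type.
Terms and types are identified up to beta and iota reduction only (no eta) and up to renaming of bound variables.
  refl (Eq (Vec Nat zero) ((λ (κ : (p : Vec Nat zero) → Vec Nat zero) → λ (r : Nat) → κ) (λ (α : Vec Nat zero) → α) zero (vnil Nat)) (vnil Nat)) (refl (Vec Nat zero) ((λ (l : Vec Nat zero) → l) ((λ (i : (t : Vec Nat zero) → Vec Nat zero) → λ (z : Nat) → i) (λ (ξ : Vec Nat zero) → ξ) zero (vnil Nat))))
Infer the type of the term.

inferred type:
  Eq (Eq (Vec Nat zero) (vnil Nat) (vnil Nat)) (refl (Vec Nat zero) (vnil Nat)) (refl (Vec Nat zero) (vnil Nat))


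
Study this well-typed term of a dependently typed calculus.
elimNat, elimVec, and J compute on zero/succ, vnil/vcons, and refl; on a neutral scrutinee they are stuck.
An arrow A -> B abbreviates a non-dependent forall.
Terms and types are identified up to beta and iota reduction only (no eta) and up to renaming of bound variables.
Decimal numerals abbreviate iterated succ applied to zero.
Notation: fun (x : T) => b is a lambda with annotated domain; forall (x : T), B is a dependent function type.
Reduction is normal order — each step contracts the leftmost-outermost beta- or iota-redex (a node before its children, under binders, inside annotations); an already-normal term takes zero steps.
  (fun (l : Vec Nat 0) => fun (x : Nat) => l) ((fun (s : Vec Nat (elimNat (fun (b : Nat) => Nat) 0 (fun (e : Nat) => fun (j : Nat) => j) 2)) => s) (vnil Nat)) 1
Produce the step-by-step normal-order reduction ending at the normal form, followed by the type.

reduction (normal order):
  (fun (l : Vec Nat 0) => fun (x : Nat) => l) ((fun (s : Vec Nat (elimNat (fun (b : Nat) => Nat) 0 (fun (e : Nat) => fun (j : Nat) => j) 2)) => s) (vnil Nat)) 1
  ~> (fun (l : Nat) => (fun (x : Vec Nat (elimNat (fun (s : Nat) => Nat) 0 (fun (b : Nat) => fun (e : Nat) => e) 2)) => x) (vnil Nat)) 1
  ~> (fun (l : Vec Nat (elimNat (fun (x : Nat) => Nat) 0 (fun (s : Nat) => fun (b : Nat) => b) 2)) => l) (vnil Nat)
  ~> vnil Nat
type:
  Vec Nat 0


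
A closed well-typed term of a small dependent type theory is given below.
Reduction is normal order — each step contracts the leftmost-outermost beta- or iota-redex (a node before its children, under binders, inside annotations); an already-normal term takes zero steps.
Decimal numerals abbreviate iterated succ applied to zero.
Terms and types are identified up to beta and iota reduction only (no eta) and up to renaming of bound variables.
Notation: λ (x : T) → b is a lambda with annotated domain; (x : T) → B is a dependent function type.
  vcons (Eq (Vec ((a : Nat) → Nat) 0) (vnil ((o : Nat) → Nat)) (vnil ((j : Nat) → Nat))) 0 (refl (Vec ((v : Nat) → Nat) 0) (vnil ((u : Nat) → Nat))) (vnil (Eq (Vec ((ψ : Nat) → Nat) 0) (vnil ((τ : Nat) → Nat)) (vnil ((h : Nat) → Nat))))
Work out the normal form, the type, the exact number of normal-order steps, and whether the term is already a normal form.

resulting normal form:
  vcons (Eq (Vec ((a : Nat) → Nat) 0) (vnil ((o : Nat) → Nat)) (vnil ((j : Nat) → Nat))) 0 (refl (Vec ((v : Nat) → Nat) 0) (vnil ((u : Nat) → Nat))) (vnil (Eq (Vec ((ψ : Nat) → Nat) 0) (vnil ((τ : Nat) → Nat)) (vnil ((h : Nat) → Nat))))
the term's type:
  Vec (Eq (Vec ((a : Nat) → Nat) 0) (vnil ((o : Nat) → Nat)) (vnil ((j : Nat) → Nat))) 1
steps to reach normal form (normal order): 0
started in normal form: yes


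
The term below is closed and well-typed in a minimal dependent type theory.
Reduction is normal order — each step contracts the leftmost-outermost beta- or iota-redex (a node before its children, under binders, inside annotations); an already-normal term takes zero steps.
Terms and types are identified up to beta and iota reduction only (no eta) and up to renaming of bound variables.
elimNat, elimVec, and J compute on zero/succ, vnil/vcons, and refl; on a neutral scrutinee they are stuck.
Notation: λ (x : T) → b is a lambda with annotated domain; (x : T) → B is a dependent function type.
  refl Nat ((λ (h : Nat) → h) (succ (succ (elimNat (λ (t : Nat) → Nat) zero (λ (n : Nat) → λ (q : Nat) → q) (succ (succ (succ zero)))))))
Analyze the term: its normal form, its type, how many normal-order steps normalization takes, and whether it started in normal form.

normal form:
  refl Nat (succ (succ zero))
type:
  Eq Nat (succ (succ zero)) (succ (succ zero))
reduction steps (normal order): 11
started in normal form: no
first contracted redex: a beta-redex


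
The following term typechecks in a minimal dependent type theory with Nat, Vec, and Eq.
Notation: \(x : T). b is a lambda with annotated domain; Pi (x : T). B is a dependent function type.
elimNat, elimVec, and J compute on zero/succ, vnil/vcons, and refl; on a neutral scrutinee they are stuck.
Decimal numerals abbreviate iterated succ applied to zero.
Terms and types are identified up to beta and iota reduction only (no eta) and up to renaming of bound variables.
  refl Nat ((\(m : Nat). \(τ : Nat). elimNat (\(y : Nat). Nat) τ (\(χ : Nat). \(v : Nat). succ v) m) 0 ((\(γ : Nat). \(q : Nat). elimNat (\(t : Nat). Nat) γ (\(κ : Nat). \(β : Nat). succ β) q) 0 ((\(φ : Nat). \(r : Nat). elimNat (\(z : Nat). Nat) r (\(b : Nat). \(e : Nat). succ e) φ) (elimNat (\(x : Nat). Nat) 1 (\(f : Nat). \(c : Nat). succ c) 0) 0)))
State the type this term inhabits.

inferred type:
  Eq Nat 1 1


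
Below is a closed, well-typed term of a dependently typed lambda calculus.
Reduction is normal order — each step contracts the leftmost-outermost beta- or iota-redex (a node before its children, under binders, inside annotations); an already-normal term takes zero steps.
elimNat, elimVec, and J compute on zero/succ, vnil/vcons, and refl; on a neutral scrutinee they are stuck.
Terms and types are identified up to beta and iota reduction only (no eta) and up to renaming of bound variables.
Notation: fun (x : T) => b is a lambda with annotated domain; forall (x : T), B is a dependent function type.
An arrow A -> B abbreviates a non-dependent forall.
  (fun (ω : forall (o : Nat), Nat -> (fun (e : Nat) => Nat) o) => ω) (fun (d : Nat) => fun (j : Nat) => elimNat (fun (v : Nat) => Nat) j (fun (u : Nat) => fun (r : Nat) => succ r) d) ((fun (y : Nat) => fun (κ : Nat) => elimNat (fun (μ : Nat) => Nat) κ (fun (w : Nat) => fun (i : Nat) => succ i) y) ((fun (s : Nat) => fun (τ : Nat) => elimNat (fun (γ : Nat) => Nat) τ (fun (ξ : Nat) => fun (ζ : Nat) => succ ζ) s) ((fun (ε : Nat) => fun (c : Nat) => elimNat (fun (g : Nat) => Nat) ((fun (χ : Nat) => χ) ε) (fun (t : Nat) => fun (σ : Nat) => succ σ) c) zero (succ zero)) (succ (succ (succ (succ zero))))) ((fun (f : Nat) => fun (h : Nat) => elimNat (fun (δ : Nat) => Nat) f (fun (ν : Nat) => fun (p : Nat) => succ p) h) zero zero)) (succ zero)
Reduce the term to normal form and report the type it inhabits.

resulting normal form:
  succ (succ (succ (succ (succ (succ zero)))))
the term's type:
  Nat
observation: the first redex contracted is a beta-redex; the normal form is reached in 53 normal-order steps.
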